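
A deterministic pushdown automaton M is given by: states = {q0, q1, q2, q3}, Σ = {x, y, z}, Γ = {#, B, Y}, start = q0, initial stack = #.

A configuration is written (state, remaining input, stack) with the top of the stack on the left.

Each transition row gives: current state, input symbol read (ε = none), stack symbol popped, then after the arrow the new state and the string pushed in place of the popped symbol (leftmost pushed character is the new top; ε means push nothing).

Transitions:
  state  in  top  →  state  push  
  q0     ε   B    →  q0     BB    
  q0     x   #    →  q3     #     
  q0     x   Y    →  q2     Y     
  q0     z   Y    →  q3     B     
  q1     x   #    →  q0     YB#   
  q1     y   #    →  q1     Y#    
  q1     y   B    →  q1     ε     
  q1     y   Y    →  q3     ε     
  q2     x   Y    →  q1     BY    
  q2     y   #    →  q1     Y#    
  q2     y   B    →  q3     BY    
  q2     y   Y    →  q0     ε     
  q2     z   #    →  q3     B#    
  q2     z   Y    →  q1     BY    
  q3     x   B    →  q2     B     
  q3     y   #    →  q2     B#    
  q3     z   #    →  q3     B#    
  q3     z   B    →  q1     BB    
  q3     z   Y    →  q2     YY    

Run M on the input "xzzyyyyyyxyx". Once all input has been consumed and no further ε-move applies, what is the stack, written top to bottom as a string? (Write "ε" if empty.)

BYY#

(q0, xzzyyyyyyxyx, #)
  read x, top #: go to q3, push # → (q3, zzyyyyyyxyx, #)
  read z, top #: go to q3, push B# → (q3, zyyyyyyxyx, B#)
  read z, top B: go to q1, push BB → (q1, yyyyyyxyx, BB#)
  read y, top B: go to q1, push ε → (q1, yyyyyxyx, B#)
  read y, top B: go to q1, push ε → (q1, yyyyxyx, #)
  read y, top #: go to q1, push Y# → (q1, yyyxyx, Y#)
  read y, top Y: go to q3, push ε → (q3, yyxyx, #)
  read y, top #: go to q2, push B# → (q2, yxyx, B#)
  read y, top B: go to q3, push BY → (q3, xyx, BY#)
  read x, top B: go to q2, push B → (q2, yx, BY#)
  read y, top B: go to q3, push BY → (q3, x, BYY#)
  read x, top B: go to q2, push B → (q2, ε, BYY#)
All input consumed in state q2 with stack BYY#.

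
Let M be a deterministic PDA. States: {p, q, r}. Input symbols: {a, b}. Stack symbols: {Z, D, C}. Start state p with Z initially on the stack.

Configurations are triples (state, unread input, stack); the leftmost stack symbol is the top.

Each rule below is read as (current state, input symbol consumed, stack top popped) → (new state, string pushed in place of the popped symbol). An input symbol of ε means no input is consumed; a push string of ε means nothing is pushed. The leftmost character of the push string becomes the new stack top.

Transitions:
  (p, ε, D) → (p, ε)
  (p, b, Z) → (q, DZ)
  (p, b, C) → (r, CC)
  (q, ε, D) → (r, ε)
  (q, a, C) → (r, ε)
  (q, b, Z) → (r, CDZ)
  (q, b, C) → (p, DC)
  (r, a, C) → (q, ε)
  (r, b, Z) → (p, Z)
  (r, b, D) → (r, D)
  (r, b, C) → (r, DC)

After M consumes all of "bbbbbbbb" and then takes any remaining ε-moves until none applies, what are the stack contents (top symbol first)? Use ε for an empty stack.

Z

(p, bbbbbbbb, Z) ⊢ (q, bbbbbbb, DZ) ⊢ (r, bbbbbbb, Z) ⊢ (p, bbbbbb, Z) ⊢ (q, bbbbb, DZ) ⊢ (r, bbbbb, Z) ⊢ (p, bbbb, Z) ⊢ (q, bbb, DZ) ⊢ (r, bbb, Z) ⊢ (p, bb, Z) ⊢ (q, b, DZ) ⊢ (r, b, Z) ⊢ (p, ε, Z)
All input consumed in state p with stack Z.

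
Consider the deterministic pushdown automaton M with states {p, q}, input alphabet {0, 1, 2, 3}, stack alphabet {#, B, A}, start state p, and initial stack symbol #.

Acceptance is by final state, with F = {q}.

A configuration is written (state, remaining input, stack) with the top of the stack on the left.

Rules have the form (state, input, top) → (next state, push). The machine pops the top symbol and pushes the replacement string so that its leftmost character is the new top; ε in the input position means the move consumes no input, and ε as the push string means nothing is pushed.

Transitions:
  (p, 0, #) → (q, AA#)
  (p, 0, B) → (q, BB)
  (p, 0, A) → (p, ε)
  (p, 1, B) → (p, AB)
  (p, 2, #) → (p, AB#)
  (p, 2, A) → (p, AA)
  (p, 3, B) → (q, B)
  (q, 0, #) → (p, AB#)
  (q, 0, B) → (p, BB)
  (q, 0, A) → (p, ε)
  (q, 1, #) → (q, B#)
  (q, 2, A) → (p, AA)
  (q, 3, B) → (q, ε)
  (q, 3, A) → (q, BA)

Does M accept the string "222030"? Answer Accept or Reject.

Reject

(p, 222030, #) ⊢ (p, 22030, AB#) ⊢ (p, 2030, AAB#) ⊢ (p, 030, AAAB#) ⊢ (p, 30, AAB#)
No transition applies at (p, 30, AAB#); input not fully consumed.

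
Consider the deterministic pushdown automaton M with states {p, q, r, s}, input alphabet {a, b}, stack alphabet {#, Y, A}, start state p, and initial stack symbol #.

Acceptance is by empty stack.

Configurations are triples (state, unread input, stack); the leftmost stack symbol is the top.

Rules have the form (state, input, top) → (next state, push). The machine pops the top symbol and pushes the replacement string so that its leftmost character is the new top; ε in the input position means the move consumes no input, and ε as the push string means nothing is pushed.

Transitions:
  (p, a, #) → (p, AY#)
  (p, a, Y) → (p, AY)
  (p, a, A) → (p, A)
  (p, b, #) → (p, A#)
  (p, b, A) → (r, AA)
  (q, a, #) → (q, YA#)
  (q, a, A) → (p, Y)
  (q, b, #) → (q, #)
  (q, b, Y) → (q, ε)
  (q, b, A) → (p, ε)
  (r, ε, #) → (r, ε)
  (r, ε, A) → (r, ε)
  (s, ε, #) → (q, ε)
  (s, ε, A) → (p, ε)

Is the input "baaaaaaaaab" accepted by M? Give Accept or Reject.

Accept

(p, baaaaaaaaab, #) ⊢ (p, aaaaaaaaab, A#) ⊢ (p, aaaaaaaab, A#) ⊢ (p, aaaaaaab, A#) ⊢ (p, aaaaaab, A#) ⊢ (p, aaaaab, A#) ⊢ (p, aaaab, A#) ⊢ (p, aaab, A#) ⊢ (p, aab, A#) ⊢ (p, ab, A#) ⊢ (p, b, A#) ⊢ (r, ε, AA#) ⊢ (r, ε, A#) ⊢ (r, ε, #) ⊢ (r, ε, ε)
All input consumed and the stack is empty.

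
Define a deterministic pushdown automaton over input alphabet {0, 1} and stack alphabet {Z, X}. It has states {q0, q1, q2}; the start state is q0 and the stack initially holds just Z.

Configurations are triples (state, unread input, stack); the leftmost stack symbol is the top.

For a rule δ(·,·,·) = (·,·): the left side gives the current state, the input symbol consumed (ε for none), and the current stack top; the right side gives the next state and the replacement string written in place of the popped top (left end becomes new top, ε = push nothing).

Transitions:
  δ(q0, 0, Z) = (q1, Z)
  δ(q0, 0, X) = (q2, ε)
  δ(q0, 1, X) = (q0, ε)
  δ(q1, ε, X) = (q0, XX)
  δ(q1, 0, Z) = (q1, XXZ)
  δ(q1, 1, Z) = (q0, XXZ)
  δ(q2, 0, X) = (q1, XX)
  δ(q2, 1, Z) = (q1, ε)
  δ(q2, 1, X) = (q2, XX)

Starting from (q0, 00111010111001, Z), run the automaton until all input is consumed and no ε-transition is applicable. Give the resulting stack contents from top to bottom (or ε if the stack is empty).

XXXXXXZ

(q0, 00111010111001, Z) ⊢ (q1, 0111010111001, Z) ⊢ (q1, 111010111001, XXZ) ⊢ (q0, 111010111001, XXXZ) ⊢ (q0, 11010111001, XXZ) ⊢ (q0, 1010111001, XZ) ⊢ (q0, 010111001, Z) ⊢ (q1, 10111001, Z) ⊢ (q0, 0111001, XXZ) ⊢ (q2, 111001, XZ) ⊢ (q2, 11001, XXZ) ⊢ (q2, 1001, XXXZ) ⊢ (q2, 001, XXXXZ) ⊢ (q1, 01, XXXXXZ) ⊢ (q0, 01, XXXXXXZ) ⊢ (q2, 1, XXXXXZ) ⊢ (q2, ε, XXXXXXZ)
All input consumed in state q2 with stack XXXXXXZ.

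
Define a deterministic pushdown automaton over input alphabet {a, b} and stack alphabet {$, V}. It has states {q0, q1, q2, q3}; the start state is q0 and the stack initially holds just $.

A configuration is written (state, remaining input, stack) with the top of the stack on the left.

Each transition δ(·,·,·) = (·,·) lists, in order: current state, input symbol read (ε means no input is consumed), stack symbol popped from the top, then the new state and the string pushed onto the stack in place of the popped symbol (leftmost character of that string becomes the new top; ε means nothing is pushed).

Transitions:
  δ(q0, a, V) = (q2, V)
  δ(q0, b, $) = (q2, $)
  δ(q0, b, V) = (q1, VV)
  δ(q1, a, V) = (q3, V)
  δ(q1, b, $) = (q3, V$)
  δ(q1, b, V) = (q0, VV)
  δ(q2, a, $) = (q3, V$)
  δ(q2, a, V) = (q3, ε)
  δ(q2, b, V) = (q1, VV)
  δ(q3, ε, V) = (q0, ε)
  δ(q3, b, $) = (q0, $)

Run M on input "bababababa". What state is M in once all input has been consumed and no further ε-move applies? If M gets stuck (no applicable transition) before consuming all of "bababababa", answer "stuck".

(q0, bababababa, $) ⊢ (q2, ababababa, $) ⊢ (q3, babababa, V$) ⊢ (q0, babababa, $) ⊢ (q2, abababa, $) ⊢ (q3, bababa, V$) ⊢ (q0, bababa, $) ⊢ (q2, ababa, $) ⊢ (q3, baba, V$) ⊢ (q0, baba, $) ⊢ (q2, aba, $) ⊢ (q3, ba, V$) ⊢ (q0, ba, $) ⊢ (q2, a, $) ⊢ (q3, ε, V$) ⊢ (q0, ε, $)
All input consumed; M is in state q0.

q0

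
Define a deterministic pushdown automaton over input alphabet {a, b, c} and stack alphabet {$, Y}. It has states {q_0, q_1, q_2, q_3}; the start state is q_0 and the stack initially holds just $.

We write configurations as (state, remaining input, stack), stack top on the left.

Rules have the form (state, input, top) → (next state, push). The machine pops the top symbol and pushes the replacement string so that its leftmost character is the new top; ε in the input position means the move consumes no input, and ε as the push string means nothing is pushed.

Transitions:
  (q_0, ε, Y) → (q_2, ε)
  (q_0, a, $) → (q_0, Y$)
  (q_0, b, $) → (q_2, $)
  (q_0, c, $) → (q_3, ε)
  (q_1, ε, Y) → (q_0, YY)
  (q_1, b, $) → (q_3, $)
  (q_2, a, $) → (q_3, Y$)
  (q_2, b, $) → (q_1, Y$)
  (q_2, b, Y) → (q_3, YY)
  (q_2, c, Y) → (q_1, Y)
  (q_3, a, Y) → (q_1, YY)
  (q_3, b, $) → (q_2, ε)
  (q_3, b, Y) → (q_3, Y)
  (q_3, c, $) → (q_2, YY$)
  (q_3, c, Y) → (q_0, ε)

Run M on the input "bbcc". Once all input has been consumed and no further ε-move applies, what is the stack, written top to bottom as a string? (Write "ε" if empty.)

Y$

(q_0, bbcc, $)
  read b, top $: go to q_2, push $ → (q_2, bcc, $)
  read b, top $: go to q_1, push Y$ → (q_1, cc, Y$)
  ε-move, top Y: go to q_0, push YY → (q_0, cc, YY$)
  ε-move, top Y: go to q_2, push ε → (q_2, cc, Y$)
  read c, top Y: go to q_1, push Y → (q_1, c, Y$)
  ε-move, top Y: go to q_0, push YY → (q_0, c, YY$)
  ε-move, top Y: go to q_2, push ε → (q_2, c, Y$)
  read c, top Y: go to q_1, push Y → (q_1, ε, Y$)
  ε-move, top Y: go to q_0, push YY → (q_0, ε, YY$)
  ε-move, top Y: go to q_2, push ε → (q_2, ε, Y$)
All input consumed in state q_2 with stack Y$.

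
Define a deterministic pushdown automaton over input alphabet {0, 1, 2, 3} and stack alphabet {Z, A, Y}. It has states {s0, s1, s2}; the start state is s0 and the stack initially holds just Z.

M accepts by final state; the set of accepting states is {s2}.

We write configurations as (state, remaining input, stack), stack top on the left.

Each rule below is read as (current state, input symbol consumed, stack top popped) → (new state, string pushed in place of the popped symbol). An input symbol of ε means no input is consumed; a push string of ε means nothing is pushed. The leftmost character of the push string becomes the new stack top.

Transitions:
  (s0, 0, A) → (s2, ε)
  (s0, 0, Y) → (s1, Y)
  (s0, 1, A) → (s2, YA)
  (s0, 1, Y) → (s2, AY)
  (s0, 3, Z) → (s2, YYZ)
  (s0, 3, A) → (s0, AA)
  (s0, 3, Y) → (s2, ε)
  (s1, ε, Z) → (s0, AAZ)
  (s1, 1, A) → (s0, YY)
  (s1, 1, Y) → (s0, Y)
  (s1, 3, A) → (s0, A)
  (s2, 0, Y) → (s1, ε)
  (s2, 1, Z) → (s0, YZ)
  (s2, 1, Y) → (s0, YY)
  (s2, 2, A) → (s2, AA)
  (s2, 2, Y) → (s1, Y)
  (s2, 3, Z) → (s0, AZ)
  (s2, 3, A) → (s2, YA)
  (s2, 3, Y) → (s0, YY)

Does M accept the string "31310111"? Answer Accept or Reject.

Reject

(s0, 31310111, Z)
  read 3, top Z: go to s2, push YYZ → (s2, 1310111, YYZ)
  read 1, top Y: go to s0, push YY → (s0, 310111, YYYZ)
  read 3, top Y: go to s2, push ε → (s2, 10111, YYZ)
  read 1, top Y: go to s0, push YY → (s0, 0111, YYYZ)
  read 0, top Y: go to s1, push Y → (s1, 111, YYYZ)
  read 1, top Y: go to s0, push Y → (s0, 11, YYYZ)
  read 1, top Y: go to s2, push AY → (s2, 1, AYYYZ)
No transition applies at (s2, 1, AYYYZ); input not fully consumed.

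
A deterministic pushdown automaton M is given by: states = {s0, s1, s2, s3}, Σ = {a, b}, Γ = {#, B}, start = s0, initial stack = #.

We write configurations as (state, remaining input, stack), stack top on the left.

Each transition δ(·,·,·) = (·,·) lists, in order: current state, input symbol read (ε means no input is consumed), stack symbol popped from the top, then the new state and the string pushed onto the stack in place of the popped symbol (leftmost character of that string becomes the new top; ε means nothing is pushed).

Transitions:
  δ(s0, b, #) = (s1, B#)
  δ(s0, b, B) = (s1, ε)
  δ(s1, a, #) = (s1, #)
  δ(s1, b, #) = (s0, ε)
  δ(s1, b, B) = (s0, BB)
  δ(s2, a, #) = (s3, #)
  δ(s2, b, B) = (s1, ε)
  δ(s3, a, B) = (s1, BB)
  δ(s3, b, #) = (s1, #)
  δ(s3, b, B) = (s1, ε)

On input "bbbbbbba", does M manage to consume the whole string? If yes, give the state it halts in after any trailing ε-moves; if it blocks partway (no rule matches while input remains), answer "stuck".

stuck

(s0, bbbbbbba, #)
  read b, top #: go to s1, push B# → (s1, bbbbbba, B#)
  read b, top B: go to s0, push BB → (s0, bbbbba, BB#)
  read b, top B: go to s1, push ε → (s1, bbbba, B#)
  read b, top B: go to s0, push BB → (s0, bbba, BB#)
  read b, top B: go to s1, push ε → (s1, bba, B#)
  read b, top B: go to s0, push BB → (s0, ba, BB#)
  read b, top B: go to s1, push ε → (s1, a, B#)
No transition for (s1, a, top B); M blocks with input a remaining.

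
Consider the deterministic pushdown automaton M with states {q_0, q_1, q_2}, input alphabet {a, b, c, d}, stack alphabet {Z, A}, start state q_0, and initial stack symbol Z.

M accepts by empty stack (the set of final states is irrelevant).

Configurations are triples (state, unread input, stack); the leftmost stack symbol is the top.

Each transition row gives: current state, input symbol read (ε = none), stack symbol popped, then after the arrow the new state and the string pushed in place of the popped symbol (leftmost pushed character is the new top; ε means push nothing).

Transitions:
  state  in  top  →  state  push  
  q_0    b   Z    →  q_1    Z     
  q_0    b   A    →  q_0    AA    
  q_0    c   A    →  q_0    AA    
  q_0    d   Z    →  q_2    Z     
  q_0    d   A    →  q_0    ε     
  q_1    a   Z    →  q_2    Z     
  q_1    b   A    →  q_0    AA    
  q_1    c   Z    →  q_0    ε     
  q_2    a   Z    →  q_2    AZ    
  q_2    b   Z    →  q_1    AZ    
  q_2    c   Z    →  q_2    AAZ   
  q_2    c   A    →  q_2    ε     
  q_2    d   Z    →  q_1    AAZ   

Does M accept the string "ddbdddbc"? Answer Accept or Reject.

Accept

(q_0, ddbdddbc, Z) ⊢ (q_2, dbdddbc, Z) ⊢ (q_1, bdddbc, AAZ) ⊢ (q_0, dddbc, AAAZ) ⊢ (q_0, ddbc, AAZ) ⊢ (q_0, dbc, AZ) ⊢ (q_0, bc, Z) ⊢ (q_1, c, Z) ⊢ (q_0, ε, ε)
All input consumed and the stack is empty.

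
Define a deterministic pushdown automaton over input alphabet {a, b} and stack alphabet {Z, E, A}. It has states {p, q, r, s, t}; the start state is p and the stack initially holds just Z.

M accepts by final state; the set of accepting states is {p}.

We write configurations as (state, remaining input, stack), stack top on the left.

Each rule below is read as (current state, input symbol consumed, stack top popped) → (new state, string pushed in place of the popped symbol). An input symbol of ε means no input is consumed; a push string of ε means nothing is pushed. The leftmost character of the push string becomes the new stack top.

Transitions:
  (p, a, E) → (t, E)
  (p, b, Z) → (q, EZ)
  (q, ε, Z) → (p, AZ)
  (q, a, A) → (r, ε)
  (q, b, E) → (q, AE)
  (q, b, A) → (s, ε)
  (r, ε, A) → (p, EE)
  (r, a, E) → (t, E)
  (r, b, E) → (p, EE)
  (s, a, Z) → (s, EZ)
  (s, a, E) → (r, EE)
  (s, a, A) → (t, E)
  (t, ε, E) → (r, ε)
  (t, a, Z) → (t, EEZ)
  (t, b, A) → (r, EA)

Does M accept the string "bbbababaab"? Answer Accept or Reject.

(p, bbbababaab, Z)
  read b, top Z: go to q, push EZ → (q, bbababaab, EZ)
  read b, top E: go to q, push AE → (q, bababaab, AEZ)
  read b, top A: go to s, push ε → (s, ababaab, EZ)
  read a, top E: go to r, push EE → (r, babaab, EEZ)
  read b, top E: go to p, push EE → (p, abaab, EEEZ)
  read a, top E: go to t, push E → (t, baab, EEEZ)
  ε-move, top E: go to r, push ε → (r, baab, EEZ)
  read b, top E: go to p, push EE → (p, aab, EEEZ)
  read a, top E: go to t, push E → (t, ab, EEEZ)
  ε-move, top E: go to r, push ε → (r, ab, EEZ)
  read a, top E: go to t, push E → (t, b, EEZ)
  ε-move, top E: go to r, push ε → (r, b, EZ)
  read b, top E: go to p, push EE → (p, ε, EEZ)
All input consumed; state p ∈ F.

Accept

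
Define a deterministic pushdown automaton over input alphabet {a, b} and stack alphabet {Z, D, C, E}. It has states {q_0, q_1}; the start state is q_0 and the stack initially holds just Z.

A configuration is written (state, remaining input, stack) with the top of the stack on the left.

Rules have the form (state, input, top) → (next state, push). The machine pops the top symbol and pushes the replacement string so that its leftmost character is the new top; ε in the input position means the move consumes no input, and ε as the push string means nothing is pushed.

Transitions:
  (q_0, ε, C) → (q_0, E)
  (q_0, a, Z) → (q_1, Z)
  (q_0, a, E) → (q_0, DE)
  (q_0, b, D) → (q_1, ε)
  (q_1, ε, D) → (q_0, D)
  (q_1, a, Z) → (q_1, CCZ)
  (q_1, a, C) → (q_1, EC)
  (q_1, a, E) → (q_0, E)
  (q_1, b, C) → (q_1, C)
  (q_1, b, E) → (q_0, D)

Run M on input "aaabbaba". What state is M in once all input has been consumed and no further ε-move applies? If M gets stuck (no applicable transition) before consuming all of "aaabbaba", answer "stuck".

(q_0, aaabbaba, Z)
  read a, top Z: go to q_1, push Z → (q_1, aabbaba, Z)
  read a, top Z: go to q_1, push CCZ → (q_1, abbaba, CCZ)
  read a, top C: go to q_1, push EC → (q_1, bbaba, ECCZ)
  read b, top E: go to q_0, push D → (q_0, baba, DCCZ)
  read b, top D: go to q_1, push ε → (q_1, aba, CCZ)
  read a, top C: go to q_1, push EC → (q_1, ba, ECCZ)
  read b, top E: go to q_0, push D → (q_0, a, DCCZ)
No transition for (q_0, a, top D); M blocks with input a remaining.

stuck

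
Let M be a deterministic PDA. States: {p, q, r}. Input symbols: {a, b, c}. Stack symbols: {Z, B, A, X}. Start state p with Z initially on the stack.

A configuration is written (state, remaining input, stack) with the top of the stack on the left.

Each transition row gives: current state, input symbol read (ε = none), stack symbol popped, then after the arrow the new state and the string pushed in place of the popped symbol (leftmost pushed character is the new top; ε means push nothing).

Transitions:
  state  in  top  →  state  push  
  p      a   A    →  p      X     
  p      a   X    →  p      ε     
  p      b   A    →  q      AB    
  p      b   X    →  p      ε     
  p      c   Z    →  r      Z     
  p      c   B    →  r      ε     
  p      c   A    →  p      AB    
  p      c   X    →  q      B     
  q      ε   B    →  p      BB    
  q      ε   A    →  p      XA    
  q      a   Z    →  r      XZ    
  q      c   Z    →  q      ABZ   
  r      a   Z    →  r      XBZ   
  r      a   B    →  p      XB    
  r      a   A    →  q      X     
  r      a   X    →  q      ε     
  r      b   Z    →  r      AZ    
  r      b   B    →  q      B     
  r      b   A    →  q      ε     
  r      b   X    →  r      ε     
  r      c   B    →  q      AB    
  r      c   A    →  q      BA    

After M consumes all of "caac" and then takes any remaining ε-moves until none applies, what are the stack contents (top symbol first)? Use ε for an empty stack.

BZ

(p, caac, Z) ⊢ (r, aac, Z) ⊢ (r, ac, XBZ) ⊢ (q, c, BZ) ⊢ (p, c, BBZ) ⊢ (r, ε, BZ)
All input consumed in state r with stack BZ.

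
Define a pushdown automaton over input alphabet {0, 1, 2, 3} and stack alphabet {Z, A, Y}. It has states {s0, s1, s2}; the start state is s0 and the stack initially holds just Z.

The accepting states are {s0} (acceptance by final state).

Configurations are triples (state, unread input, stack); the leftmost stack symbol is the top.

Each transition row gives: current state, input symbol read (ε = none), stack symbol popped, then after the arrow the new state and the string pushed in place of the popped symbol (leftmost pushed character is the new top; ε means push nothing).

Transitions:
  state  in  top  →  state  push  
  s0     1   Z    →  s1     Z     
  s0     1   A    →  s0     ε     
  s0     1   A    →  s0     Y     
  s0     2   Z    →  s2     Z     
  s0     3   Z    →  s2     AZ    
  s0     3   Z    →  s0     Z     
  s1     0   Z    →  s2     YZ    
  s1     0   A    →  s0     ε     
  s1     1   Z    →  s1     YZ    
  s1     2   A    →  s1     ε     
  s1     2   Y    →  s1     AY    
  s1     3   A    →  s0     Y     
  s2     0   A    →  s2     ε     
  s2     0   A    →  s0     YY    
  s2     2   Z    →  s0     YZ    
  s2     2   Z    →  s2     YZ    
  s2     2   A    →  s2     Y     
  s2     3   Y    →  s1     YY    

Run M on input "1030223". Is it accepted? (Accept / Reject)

Reject

No computation consumes all input and reaches a final state.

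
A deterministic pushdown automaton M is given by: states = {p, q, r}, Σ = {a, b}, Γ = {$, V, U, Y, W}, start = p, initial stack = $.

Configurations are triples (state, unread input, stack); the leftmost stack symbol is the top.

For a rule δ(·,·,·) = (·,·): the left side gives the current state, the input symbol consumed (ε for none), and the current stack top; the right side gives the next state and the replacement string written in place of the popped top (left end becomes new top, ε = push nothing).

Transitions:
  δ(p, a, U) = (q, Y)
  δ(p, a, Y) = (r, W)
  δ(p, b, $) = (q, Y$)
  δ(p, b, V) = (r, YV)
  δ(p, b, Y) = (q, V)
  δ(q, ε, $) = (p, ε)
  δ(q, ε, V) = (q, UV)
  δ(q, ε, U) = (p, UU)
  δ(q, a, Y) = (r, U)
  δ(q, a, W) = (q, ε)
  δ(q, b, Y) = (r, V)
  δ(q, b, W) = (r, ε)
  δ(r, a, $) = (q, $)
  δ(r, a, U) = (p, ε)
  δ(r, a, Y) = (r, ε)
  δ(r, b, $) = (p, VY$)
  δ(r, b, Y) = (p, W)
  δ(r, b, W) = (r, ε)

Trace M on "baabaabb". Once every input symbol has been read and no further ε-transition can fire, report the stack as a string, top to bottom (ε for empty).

V$

(p, baabaabb, $)
  read b, top $: go to q, push Y$ → (q, aabaabb, Y$)
  read a, top Y: go to r, push U → (r, abaabb, U$)
  read a, top U: go to p, push ε → (p, baabb, $)
  read b, top $: go to q, push Y$ → (q, aabb, Y$)
  read a, top Y: go to r, push U → (r, abb, U$)
  read a, top U: go to p, push ε → (p, bb, $)
  read b, top $: go to q, push Y$ → (q, b, Y$)
  read b, top Y: go to r, push V → (r, ε, V$)
All input consumed in state r with stack V$.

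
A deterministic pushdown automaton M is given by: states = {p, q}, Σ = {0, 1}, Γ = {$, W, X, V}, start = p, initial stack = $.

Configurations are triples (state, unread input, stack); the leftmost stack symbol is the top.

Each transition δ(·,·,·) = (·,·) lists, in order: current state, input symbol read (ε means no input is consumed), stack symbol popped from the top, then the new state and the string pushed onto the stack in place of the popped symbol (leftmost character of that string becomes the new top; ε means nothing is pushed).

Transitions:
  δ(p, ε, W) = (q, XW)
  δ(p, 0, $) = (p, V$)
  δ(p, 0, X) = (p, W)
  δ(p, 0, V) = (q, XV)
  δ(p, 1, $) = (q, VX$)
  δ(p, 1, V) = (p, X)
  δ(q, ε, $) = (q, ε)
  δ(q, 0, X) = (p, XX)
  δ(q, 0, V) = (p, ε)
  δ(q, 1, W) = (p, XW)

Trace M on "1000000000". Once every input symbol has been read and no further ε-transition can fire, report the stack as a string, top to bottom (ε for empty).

(p, 1000000000, $) ⊢ (q, 000000000, VX$) ⊢ (p, 00000000, X$) ⊢ (p, 0000000, W$) ⊢ (q, 0000000, XW$) ⊢ (p, 000000, XXW$) ⊢ (p, 00000, WXW$) ⊢ (q, 00000, XWXW$) ⊢ (p, 0000, XXWXW$) ⊢ (p, 000, WXWXW$) ⊢ (q, 000, XWXWXW$) ⊢ (p, 00, XXWXWXW$) ⊢ (p, 0, WXWXWXW$) ⊢ (q, 0, XWXWXWXW$) ⊢ (p, ε, XXWXWXWXW$)
All input consumed in state p with stack XXWXWXWXW$.

XXWXWXWXW$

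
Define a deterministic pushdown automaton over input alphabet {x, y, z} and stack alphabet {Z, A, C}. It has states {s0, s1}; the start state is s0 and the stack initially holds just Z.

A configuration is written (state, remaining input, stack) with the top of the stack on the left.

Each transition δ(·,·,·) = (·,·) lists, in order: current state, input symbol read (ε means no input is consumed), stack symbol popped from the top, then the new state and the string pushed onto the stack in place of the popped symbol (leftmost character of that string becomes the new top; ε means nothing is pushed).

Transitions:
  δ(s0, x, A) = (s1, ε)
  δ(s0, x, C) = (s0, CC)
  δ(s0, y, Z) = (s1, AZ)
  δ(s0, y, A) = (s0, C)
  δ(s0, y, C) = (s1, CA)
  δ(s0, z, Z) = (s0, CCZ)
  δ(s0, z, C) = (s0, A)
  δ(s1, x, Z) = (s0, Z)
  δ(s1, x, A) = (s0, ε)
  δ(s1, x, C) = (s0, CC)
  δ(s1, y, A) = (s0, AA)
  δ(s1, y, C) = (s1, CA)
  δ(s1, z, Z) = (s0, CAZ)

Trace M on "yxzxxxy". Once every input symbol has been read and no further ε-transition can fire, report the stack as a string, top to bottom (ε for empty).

(s0, yxzxxxy, Z)
  read y, top Z: go to s1, push AZ → (s1, xzxxxy, AZ)
  read x, top A: go to s0, push ε → (s0, zxxxy, Z)
  read z, top Z: go to s0, push CCZ → (s0, xxxy, CCZ)
  read x, top C: go to s0, push CC → (s0, xxy, CCCZ)
  read x, top C: go to s0, push CC → (s0, xy, CCCCZ)
  read x, top C: go to s0, push CC → (s0, y, CCCCCZ)
  read y, top C: go to s1, push CA → (s1, ε, CACCCCZ)
All input consumed in state s1 with stack CACCCCZ.

CACCCCZ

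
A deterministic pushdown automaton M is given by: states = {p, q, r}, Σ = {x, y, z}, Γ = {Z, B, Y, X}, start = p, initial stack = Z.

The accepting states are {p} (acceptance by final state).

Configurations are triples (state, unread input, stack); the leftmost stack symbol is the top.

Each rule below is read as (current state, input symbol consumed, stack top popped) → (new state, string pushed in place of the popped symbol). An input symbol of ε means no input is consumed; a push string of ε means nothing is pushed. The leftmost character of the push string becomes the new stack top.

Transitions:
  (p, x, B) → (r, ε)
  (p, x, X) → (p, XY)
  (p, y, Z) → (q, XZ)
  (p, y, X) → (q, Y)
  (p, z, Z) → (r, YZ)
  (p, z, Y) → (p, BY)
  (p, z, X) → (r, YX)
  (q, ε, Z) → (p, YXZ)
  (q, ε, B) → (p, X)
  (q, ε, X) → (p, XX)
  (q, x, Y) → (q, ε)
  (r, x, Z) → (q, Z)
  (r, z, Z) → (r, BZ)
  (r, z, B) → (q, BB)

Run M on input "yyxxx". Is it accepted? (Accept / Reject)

Accept

(p, yyxxx, Z)
  read y, top Z: go to q, push XZ → (q, yxxx, XZ)
  ε-move, top X: go to p, push XX → (p, yxxx, XXZ)
  read y, top X: go to q, push Y → (q, xxx, YXZ)
  read x, top Y: go to q, push ε → (q, xx, XZ)
  ε-move, top X: go to p, push XX → (p, xx, XXZ)
  read x, top X: go to p, push XY → (p, x, XYXZ)
  read x, top X: go to p, push XY → (p, ε, XYYXZ)
All input consumed; state p ∈ F.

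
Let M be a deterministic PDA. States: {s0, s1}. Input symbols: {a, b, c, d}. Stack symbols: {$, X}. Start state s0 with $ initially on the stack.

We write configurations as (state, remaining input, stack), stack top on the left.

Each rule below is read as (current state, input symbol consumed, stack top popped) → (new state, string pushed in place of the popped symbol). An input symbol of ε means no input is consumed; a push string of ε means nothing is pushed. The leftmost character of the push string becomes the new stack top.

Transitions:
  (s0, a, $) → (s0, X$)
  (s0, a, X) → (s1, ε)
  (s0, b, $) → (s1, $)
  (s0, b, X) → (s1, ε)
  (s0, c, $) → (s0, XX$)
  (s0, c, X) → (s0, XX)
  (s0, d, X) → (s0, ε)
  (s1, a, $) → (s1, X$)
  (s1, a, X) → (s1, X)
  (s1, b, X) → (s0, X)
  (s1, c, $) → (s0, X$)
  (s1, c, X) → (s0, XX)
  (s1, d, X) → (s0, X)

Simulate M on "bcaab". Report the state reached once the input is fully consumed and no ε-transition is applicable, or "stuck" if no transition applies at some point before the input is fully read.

s0

(s0, bcaab, $)
  read b, top $: go to s1, push $ → (s1, caab, $)
  read c, top $: go to s0, push X$ → (s0, aab, X$)
  read a, top X: go to s1, push ε → (s1, ab, $)
  read a, top $: go to s1, push X$ → (s1, b, X$)
  read b, top X: go to s0, push X → (s0, ε, X$)
All input consumed; M is in state s0.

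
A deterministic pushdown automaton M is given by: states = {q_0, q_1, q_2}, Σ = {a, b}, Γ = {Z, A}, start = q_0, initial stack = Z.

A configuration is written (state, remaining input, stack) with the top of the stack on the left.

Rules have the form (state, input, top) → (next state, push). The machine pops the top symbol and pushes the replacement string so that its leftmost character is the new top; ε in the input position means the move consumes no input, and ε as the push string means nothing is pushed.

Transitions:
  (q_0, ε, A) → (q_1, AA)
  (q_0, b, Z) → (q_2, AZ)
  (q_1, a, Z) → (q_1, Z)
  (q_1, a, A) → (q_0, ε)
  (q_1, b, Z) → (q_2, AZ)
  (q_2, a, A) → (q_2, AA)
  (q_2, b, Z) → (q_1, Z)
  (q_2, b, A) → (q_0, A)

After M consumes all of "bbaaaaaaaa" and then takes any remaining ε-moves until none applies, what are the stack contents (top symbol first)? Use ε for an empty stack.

AAZ

(q_0, bbaaaaaaaa, Z)
  read b, top Z: go to q_2, push AZ → (q_2, baaaaaaaa, AZ)
  read b, top A: go to q_0, push A → (q_0, aaaaaaaa, AZ)
  ε-move, top A: go to q_1, push AA → (q_1, aaaaaaaa, AAZ)
  read a, top A: go to q_0, push ε → (q_0, aaaaaaa, AZ)
  ε-move, top A: go to q_1, push AA → (q_1, aaaaaaa, AAZ)
  read a, top A: go to q_0, push ε → (q_0, aaaaaa, AZ)
  ε-move, top A: go to q_1, push AA → (q_1, aaaaaa, AAZ)
  read a, top A: go to q_0, push ε → (q_0, aaaaa, AZ)
  ε-move, top A: go to q_1, push AA → (q_1, aaaaa, AAZ)
  read a, top A: go to q_0, push ε → (q_0, aaaa, AZ)
  ε-move, top A: go to q_1, push AA → (q_1, aaaa, AAZ)
  read a, top A: go to q_0, push ε → (q_0, aaa, AZ)
  ε-move, top A: go to q_1, push AA → (q_1, aaa, AAZ)
  read a, top A: go to q_0, push ε → (q_0, aa, AZ)
  ε-move, top A: go to q_1, push AA → (q_1, aa, AAZ)
  read a, top A: go to q_0, push ε → (q_0, a, AZ)
  ε-move, top A: go to q_1, push AA → (q_1, a, AAZ)
  read a, top A: go to q_0, push ε → (q_0, ε, AZ)
  ε-move, top A: go to q_1, push AA → (q_1, ε, AAZ)
All input consumed in state q_1 with stack AAZ.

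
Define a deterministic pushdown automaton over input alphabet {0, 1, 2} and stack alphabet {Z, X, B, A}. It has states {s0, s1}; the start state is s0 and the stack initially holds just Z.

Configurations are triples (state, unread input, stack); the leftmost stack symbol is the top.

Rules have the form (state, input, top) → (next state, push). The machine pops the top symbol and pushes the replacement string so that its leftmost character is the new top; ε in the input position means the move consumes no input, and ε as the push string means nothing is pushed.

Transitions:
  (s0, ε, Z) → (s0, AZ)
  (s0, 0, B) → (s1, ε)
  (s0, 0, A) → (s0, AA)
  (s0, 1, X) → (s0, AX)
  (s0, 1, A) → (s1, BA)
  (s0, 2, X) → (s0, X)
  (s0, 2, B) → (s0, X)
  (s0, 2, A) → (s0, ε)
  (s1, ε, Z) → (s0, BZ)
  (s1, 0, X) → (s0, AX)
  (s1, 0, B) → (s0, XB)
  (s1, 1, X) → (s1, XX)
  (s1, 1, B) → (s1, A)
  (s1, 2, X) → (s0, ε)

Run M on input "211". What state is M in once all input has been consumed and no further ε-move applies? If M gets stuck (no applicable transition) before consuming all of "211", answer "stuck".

s1

(s0, 211, Z)
  ε-move, top Z: go to s0, push AZ → (s0, 211, AZ)
  read 2, top A: go to s0, push ε → (s0, 11, Z)
  ε-move, top Z: go to s0, push AZ → (s0, 11, AZ)
  read 1, top A: go to s1, push BA → (s1, 1, BAZ)
  read 1, top B: go to s1, push A → (s1, ε, AAZ)
All input consumed; M is in state s1.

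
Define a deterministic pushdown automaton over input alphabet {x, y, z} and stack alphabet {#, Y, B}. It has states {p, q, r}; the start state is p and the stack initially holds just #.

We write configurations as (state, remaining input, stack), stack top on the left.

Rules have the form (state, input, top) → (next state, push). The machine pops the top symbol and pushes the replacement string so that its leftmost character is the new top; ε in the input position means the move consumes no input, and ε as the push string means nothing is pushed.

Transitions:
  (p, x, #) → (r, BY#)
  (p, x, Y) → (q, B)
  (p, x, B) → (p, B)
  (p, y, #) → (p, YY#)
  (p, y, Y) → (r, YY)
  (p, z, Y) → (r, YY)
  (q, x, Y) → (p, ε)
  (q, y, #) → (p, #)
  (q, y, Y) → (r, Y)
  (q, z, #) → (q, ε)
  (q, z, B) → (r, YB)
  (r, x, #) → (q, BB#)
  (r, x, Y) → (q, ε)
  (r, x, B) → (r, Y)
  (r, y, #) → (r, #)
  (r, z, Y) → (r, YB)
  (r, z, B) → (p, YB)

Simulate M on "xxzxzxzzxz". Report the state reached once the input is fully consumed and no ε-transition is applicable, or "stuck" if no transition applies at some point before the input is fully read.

(p, xxzxzxzzxz, #)
  read x, top #: go to r, push BY# → (r, xzxzxzzxz, BY#)
  read x, top B: go to r, push Y → (r, zxzxzzxz, YY#)
  read z, top Y: go to r, push YB → (r, xzxzzxz, YBY#)
  read x, top Y: go to q, push ε → (q, zxzzxz, BY#)
  read z, top B: go to r, push YB → (r, xzzxz, YBY#)
  read x, top Y: go to q, push ε → (q, zzxz, BY#)
  read z, top B: go to r, push YB → (r, zxz, YBY#)
  read z, top Y: go to r, push YB → (r, xz, YBBY#)
  read x, top Y: go to q, push ε → (q, z, BBY#)
  read z, top B: go to r, push YB → (r, ε, YBBY#)
All input consumed; M is in state r.

r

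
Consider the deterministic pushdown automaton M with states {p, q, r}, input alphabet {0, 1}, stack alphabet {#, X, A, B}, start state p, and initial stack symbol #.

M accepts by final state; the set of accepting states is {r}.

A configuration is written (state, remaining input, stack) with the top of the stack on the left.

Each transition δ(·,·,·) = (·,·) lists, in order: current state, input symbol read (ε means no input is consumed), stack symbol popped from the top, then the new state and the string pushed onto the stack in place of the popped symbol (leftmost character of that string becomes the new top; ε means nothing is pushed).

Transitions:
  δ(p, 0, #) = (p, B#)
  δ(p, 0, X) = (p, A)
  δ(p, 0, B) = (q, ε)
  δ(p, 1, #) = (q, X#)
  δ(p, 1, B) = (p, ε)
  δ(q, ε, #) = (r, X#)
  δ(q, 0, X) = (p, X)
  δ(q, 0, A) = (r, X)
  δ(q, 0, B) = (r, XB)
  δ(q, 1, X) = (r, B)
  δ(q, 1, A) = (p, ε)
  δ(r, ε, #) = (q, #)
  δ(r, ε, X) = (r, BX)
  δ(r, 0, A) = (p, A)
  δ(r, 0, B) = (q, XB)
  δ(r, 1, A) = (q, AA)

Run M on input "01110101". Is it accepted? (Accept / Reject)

Accept

(p, 01110101, #)
  read 0, top #: go to p, push B# → (p, 1110101, B#)
  read 1, top B: go to p, push ε → (p, 110101, #)
  read 1, top #: go to q, push X# → (q, 10101, X#)
  read 1, top X: go to r, push B → (r, 0101, B#)
  read 0, top B: go to q, push XB → (q, 101, XB#)
  read 1, top X: go to r, push B → (r, 01, BB#)
  read 0, top B: go to q, push XB → (q, 1, XBB#)
  read 1, top X: go to r, push B → (r, ε, BBB#)
All input consumed; state r ∈ F.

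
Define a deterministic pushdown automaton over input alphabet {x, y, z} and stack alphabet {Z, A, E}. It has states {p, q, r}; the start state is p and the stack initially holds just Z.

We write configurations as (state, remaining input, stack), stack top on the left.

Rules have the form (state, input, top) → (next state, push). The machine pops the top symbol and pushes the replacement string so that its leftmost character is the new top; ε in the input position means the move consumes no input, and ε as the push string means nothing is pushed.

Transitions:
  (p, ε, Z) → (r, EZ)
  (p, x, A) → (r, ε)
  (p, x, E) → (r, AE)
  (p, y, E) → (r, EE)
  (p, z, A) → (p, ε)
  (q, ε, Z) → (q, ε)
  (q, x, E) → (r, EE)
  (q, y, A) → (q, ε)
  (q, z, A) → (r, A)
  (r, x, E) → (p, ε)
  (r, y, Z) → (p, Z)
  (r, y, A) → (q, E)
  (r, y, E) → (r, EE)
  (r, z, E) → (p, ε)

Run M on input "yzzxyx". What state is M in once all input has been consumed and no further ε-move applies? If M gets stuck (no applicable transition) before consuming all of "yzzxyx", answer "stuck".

stuck

(p, yzzxyx, Z) ⊢ (r, yzzxyx, EZ) ⊢ (r, zzxyx, EEZ) ⊢ (p, zxyx, EZ)
No transition for (p, z, top E); M blocks with input zxyx remaining.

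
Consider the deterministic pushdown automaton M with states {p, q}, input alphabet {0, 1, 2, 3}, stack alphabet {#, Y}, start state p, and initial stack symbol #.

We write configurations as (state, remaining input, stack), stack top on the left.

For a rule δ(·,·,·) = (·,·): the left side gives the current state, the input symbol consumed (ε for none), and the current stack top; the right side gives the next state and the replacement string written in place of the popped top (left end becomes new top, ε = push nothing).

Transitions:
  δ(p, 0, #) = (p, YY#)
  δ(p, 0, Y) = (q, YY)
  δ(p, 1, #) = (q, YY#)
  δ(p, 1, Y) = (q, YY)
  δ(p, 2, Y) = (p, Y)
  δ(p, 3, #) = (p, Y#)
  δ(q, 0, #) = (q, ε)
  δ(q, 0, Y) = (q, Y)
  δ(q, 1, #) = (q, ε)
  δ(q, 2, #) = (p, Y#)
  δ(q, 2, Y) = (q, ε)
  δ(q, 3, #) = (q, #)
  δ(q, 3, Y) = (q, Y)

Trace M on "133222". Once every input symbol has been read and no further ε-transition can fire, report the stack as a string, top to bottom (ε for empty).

(p, 133222, #)
  read 1, top #: go to q, push YY# → (q, 33222, YY#)
  read 3, top Y: go to q, push Y → (q, 3222, YY#)
  read 3, top Y: go to q, push Y → (q, 222, YY#)
  read 2, top Y: go to q, push ε → (q, 22, Y#)
  read 2, top Y: go to q, push ε → (q, 2, #)
  read 2, top #: go to p, push Y# → (p, ε, Y#)
All input consumed in state p with stack Y#.

Y#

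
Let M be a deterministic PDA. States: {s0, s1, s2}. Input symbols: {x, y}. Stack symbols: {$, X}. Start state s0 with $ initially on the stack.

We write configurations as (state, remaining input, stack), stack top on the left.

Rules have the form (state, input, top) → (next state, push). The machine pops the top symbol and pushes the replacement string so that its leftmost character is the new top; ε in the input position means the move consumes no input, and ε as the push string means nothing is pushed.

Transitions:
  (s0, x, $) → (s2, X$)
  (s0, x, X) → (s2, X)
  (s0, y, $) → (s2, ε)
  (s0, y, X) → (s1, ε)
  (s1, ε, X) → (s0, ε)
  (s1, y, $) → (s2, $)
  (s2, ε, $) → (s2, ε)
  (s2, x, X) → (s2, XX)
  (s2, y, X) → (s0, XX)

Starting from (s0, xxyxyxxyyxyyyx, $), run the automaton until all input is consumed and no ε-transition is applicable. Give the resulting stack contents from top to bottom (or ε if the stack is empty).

(s0, xxyxyxxyyxyyyx, $)
  read x, top $: go to s2, push X$ → (s2, xyxyxxyyxyyyx, X$)
  read x, top X: go to s2, push XX → (s2, yxyxxyyxyyyx, XX$)
  read y, top X: go to s0, push XX → (s0, xyxxyyxyyyx, XXX$)
  read x, top X: go to s2, push X → (s2, yxxyyxyyyx, XXX$)
  read y, top X: go to s0, push XX → (s0, xxyyxyyyx, XXXX$)
  read x, top X: go to s2, push X → (s2, xyyxyyyx, XXXX$)
  read x, top X: go to s2, push XX → (s2, yyxyyyx, XXXXX$)
  read y, top X: go to s0, push XX → (s0, yxyyyx, XXXXXX$)
  read y, top X: go to s1, push ε → (s1, xyyyx, XXXXX$)
  ε-move, top X: go to s0, push ε → (s0, xyyyx, XXXX$)
  read x, top X: go to s2, push X → (s2, yyyx, XXXX$)
  read y, top X: go to s0, push XX → (s0, yyx, XXXXX$)
  read y, top X: go to s1, push ε → (s1, yx, XXXX$)
  ε-move, top X: go to s0, push ε → (s0, yx, XXX$)
  read y, top X: go to s1, push ε → (s1, x, XX$)
  ε-move, top X: go to s0, push ε → (s0, x, X$)
  read x, top X: go to s2, push X → (s2, ε, X$)
All input consumed in state s2 with stack X$.

X$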